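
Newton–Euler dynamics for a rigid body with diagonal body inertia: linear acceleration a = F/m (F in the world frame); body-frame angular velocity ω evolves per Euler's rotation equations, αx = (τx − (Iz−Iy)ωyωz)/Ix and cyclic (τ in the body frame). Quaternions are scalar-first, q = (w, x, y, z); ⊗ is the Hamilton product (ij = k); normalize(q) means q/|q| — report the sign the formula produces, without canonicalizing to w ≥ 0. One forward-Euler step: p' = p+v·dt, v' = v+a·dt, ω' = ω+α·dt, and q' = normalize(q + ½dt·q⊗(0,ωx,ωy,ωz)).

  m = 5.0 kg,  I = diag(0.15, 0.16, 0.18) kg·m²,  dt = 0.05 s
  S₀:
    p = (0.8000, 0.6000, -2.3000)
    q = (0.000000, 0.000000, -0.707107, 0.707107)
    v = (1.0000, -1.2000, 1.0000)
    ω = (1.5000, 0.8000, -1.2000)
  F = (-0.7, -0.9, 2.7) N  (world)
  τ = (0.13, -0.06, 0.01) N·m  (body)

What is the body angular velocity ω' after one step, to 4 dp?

ω' = (1.5497, 0.7644, -1.2006)

angular accel α = (0.9947, -0.7125, -0.0111)
ω' = ω + α·dt = (1.5497, 0.7644, -1.2006)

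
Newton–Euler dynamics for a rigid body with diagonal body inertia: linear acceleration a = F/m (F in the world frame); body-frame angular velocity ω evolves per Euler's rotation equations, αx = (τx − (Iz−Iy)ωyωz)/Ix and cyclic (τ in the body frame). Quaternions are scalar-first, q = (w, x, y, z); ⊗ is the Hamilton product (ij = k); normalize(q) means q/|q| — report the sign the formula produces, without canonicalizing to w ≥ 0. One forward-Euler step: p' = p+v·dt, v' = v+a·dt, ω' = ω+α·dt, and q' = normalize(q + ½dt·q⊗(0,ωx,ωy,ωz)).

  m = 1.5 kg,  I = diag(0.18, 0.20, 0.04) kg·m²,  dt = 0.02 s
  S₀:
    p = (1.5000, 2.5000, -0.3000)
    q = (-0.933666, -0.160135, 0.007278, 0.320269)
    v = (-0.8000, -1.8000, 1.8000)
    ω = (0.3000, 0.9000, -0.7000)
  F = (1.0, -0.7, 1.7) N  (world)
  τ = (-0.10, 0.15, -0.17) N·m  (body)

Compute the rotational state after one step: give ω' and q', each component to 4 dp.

ω' = (0.2777, 0.9179, -0.7877)
q' = (-0.9309, -0.1659, -0.0013, 0.3253)

angular accel α = (-1.1156, 0.8970, -4.3850)
ω' = ω + α·dt = (0.2777, 0.9179, -0.7877)
2q̇ = q⊗(0,ω) = (0.2656786, -0.5734365, -0.8563132, 0.5072613)
q' = normalize(q + ½dt·q⊗(0,ω)) = (-0.9309, -0.1659, -0.0013, 0.3253)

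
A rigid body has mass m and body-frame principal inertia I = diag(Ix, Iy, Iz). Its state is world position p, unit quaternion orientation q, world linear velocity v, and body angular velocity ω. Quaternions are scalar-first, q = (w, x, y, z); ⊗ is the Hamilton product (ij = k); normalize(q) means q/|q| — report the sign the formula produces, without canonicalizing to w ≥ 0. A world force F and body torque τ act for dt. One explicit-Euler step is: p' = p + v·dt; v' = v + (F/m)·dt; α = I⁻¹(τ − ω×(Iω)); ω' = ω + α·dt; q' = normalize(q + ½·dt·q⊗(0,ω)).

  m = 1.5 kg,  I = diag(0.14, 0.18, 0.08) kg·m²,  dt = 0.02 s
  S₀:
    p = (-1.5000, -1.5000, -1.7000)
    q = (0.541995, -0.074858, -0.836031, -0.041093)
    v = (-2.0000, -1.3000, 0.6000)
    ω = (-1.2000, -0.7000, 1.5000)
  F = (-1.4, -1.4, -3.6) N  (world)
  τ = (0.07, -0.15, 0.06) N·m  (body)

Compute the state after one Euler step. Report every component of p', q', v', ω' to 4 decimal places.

p' = (-1.5400, -1.5260, -1.6880)
q' = (0.5357, -0.0942, -0.8380, -0.0425)
v' = (-2.0187, -1.3187, 0.5520)
ω' = (-1.2050, -0.7047, 1.5066)

a = (-0.9333, -0.9333, -2.4000)
p' = p + v·dt = (-1.5400, -1.5260, -1.6880)
v' = v + a·dt = (-2.0187, -1.3187, 0.5520)
gyro term ω×Iω = (0.1050, -0.1080, 0.0336)
angular accel α = (-0.2500, -0.2333, 0.3300)
ω' = ω + α·dt = (-1.2050, -0.7047, 1.5066)
q⊗(0,ω) = (-0.6134118, -1.9332056, -0.2177979, -0.1378441)
q + ½dt·q⊗(0,ω), renormalized = (0.5357, -0.0942, -0.8380, -0.0425)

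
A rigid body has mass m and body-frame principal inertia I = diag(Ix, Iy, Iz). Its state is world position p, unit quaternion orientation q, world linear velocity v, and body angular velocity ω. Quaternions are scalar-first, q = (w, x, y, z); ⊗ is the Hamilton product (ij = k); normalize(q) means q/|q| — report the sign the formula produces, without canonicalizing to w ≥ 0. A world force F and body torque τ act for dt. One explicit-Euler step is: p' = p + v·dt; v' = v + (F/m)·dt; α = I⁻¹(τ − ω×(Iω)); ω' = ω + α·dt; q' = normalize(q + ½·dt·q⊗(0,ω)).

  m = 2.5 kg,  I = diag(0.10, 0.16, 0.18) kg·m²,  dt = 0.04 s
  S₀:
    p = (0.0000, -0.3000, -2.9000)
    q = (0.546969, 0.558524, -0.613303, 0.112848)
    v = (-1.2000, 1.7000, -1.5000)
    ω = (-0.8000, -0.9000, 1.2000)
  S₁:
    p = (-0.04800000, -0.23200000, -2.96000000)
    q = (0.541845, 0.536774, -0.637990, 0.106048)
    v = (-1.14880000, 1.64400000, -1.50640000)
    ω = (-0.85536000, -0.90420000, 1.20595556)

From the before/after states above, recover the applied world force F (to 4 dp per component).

velocity change Δv = (0.05120000, -0.05600000, -0.00640000)
m·(v₁−v₀)/dt = (3.2000, -3.5000, -0.4000)

F = (3.2000, -3.5000, -0.4000)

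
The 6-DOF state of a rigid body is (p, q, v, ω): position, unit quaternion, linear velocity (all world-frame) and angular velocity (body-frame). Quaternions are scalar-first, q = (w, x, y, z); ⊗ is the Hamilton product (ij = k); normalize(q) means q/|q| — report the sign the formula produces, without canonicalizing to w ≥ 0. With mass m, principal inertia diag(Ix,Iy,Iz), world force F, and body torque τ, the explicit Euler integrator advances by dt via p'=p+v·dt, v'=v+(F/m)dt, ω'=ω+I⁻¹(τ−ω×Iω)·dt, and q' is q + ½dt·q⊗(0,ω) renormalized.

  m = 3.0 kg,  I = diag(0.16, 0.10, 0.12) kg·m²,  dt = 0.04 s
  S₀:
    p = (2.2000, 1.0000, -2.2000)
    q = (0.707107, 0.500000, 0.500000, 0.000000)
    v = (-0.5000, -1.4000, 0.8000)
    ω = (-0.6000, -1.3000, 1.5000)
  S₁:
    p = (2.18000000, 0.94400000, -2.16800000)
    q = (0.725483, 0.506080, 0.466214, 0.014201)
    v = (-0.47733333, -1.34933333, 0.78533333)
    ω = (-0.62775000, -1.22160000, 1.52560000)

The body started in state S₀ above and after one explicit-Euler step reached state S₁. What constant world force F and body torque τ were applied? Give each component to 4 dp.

F = (1.7000, 3.8000, -1.1000)
τ = (-0.1500, 0.1600, 0.0300)

velocity change Δv = (0.02266667, 0.05066667, -0.01466667)
F = m·Δv/dt = (1.7000, 3.8000, -1.1000)
Δω = ω₁−ω₀ = (-0.02775000, 0.07840000, 0.02560000)
ω₀×(Iω₀) = (-0.0390, -0.0360, -0.0468)
I·α + gyro = (-0.1500, 0.1600, 0.0300)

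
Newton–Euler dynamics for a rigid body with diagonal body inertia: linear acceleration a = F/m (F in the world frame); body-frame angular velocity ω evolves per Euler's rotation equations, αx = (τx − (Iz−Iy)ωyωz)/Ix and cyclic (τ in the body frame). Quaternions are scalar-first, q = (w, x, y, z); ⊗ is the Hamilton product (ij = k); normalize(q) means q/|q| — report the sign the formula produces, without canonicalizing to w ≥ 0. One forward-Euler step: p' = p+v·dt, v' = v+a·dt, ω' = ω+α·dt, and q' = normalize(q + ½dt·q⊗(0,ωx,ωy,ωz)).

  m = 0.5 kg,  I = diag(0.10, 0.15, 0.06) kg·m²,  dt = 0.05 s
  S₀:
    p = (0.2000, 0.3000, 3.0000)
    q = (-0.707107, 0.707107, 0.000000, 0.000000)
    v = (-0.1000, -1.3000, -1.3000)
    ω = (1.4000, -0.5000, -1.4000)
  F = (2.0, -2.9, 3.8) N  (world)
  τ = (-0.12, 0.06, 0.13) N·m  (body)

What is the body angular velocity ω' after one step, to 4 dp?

ω' = (1.3715, -0.4539, -1.2625)

precession coupling ω×(Iω) = (-0.0630, -0.0784, -0.0350)
(τ − ω×Iω)/I = (-0.5700, 0.9227, 2.7500)
ω' = ω + α·dt = (1.3715, -0.4539, -1.2625)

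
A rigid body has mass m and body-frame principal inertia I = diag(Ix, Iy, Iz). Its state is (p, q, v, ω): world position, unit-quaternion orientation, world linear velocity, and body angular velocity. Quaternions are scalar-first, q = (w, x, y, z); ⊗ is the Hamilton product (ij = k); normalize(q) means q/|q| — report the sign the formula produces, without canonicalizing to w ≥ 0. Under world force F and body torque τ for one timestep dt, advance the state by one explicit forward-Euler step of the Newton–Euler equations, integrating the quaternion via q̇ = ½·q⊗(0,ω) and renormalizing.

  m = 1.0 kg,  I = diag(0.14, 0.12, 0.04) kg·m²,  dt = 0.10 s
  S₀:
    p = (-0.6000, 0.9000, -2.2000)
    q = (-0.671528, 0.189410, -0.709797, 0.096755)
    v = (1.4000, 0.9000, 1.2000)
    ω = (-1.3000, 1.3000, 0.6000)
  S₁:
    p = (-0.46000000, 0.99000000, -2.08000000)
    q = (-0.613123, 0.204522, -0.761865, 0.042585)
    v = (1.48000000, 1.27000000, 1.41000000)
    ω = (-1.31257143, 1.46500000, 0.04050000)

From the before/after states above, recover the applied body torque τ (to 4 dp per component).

ω₁ − ω₀ = (-0.01257143, 0.16500000, -0.55950000)
precession coupling = (-0.0624, -0.0780, 0.0338)
I·α + gyro = (-0.0800, 0.1200, -0.1900)

τ = (-0.0800, 0.1200, -0.1900)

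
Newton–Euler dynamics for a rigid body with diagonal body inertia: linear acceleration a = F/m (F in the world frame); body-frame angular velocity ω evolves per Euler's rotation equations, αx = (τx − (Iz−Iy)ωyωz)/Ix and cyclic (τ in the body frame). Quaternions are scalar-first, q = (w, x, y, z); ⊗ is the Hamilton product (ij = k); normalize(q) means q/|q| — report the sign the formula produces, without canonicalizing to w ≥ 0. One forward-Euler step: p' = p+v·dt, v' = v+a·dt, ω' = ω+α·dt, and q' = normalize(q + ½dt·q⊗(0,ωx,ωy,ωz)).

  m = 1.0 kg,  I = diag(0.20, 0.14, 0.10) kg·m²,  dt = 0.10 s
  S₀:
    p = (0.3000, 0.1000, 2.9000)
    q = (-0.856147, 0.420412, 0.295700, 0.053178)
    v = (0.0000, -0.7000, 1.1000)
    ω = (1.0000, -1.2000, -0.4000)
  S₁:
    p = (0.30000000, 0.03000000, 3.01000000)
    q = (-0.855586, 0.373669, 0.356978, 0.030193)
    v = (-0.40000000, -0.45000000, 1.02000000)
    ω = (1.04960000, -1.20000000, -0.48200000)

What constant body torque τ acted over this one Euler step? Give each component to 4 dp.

τ = (0.0800, -0.0400, -0.0100)

ω₁ − ω₀ = (0.04960000, 0.00000000, -0.08200000)
ω₀×(Iω₀) = (-0.0192, -0.0400, 0.0720)
I·α + gyro = (0.0800, -0.0400, -0.0100)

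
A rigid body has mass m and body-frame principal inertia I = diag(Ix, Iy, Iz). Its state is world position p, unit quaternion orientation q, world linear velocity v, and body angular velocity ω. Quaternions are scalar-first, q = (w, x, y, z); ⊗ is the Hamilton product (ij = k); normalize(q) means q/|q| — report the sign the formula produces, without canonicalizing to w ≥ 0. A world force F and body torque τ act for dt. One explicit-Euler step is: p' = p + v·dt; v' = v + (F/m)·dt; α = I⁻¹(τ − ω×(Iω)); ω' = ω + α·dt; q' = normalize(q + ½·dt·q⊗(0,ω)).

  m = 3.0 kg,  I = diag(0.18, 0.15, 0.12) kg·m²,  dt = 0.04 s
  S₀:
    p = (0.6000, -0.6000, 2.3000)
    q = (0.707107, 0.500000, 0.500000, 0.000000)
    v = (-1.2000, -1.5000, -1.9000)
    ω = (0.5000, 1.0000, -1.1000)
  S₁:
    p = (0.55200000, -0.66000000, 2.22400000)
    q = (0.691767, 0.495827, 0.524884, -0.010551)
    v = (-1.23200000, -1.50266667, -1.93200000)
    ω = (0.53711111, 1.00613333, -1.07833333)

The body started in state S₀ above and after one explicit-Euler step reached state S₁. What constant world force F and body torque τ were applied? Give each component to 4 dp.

rate change Δω = (0.03711111, 0.00613333, 0.02166667)
ω₀×(Iω₀) = (0.0330, -0.0330, -0.0150)
applied torque τ = (0.2000, -0.0100, 0.0500)
velocity change Δv = (-0.03200000, -0.00266667, -0.03200000)
F = m·Δv/dt = (-2.4000, -0.2000, -2.4000)

F = (-2.4000, -0.2000, -2.4000)
τ = (0.2000, -0.0100, 0.0500)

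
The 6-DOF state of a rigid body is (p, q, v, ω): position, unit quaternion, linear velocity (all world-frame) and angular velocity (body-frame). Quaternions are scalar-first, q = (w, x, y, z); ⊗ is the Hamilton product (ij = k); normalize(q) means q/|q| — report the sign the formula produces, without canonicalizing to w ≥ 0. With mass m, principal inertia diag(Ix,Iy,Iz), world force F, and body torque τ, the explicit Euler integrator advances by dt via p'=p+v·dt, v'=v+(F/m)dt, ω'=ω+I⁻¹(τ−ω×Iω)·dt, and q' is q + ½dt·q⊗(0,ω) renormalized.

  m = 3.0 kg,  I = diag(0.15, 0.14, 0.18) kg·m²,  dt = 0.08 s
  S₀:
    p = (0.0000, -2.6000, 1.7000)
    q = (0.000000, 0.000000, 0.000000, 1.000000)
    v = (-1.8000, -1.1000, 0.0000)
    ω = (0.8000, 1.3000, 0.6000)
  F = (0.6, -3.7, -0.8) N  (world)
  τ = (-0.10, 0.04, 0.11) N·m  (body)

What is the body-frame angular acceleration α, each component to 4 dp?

ω×(Iω) gyroscopic = (0.0312, -0.0144, -0.0104)
angular accel α = (-0.8747, 0.3886, 0.6689)

α = (-0.8747, 0.3886, 0.6689)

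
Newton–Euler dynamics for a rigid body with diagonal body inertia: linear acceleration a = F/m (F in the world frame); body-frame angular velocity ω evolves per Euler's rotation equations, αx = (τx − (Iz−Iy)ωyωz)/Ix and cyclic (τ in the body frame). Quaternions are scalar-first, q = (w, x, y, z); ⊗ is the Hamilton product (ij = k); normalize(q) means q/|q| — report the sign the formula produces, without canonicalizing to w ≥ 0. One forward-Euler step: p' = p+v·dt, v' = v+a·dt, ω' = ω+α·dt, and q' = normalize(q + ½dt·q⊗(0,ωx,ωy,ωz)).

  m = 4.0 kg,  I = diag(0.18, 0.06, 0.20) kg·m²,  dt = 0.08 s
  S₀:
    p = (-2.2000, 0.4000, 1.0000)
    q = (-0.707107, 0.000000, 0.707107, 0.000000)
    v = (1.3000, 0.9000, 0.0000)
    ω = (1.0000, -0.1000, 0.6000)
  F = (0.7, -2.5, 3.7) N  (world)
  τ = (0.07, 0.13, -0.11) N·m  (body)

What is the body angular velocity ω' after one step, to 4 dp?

precession coupling ω×(Iω) = (-0.0084, -0.0120, 0.0120)
α = I⁻¹(τ − ω×Iω) = (0.4356, 2.3667, -0.6100)
ω' = ω + α·dt = (1.0348, 0.0893, 0.5512)

ω' = (1.0348, 0.0893, 0.5512)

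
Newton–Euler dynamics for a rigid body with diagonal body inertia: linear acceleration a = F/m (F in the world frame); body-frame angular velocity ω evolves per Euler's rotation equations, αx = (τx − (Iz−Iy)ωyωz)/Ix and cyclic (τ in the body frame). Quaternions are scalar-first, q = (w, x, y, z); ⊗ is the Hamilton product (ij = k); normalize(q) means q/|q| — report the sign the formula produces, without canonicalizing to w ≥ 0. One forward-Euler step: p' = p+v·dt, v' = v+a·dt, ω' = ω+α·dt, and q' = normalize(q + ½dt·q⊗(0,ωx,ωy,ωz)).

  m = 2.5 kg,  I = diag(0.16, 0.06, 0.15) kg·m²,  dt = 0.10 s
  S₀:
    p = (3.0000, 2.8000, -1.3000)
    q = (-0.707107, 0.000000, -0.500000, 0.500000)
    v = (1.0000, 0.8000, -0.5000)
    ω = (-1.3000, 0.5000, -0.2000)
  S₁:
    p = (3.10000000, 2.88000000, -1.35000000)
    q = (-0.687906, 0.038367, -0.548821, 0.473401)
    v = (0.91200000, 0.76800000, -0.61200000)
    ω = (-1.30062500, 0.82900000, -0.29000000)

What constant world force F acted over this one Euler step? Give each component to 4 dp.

v₁ − v₀ = (-0.08800000, -0.03200000, -0.11200000)
m·(v₁−v₀)/dt = (-2.2000, -0.8000, -2.8000)

F = (-2.2000, -0.8000, -2.8000)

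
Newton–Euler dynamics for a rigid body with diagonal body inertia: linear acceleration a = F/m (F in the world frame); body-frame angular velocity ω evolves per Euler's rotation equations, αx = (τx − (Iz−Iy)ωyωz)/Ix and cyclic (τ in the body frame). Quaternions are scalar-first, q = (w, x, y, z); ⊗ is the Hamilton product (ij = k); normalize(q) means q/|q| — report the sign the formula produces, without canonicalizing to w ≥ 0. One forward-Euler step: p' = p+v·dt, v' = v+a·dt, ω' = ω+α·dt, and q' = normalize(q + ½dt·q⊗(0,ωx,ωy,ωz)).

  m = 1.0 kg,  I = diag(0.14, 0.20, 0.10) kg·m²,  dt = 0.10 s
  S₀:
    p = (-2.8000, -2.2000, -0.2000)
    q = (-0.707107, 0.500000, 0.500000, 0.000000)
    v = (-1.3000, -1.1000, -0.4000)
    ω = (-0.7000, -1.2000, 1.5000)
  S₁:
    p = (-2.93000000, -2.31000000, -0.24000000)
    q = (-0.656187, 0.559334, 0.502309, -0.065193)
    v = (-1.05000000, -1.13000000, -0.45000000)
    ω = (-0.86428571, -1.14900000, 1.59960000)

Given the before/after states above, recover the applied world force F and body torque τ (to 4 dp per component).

F = (2.5000, -0.3000, -0.5000)
τ = (-0.0500, 0.0600, 0.1500)

velocity change Δv = (0.25000000, -0.03000000, -0.05000000)
applied force F = (2.5000, -0.3000, -0.5000)
Δω = ω₁−ω₀ = (-0.16428571, 0.05100000, 0.09960000)
τ = I·(Δω/dt) + ω₀×(Iω₀) = (-0.0500, 0.0600, 0.1500)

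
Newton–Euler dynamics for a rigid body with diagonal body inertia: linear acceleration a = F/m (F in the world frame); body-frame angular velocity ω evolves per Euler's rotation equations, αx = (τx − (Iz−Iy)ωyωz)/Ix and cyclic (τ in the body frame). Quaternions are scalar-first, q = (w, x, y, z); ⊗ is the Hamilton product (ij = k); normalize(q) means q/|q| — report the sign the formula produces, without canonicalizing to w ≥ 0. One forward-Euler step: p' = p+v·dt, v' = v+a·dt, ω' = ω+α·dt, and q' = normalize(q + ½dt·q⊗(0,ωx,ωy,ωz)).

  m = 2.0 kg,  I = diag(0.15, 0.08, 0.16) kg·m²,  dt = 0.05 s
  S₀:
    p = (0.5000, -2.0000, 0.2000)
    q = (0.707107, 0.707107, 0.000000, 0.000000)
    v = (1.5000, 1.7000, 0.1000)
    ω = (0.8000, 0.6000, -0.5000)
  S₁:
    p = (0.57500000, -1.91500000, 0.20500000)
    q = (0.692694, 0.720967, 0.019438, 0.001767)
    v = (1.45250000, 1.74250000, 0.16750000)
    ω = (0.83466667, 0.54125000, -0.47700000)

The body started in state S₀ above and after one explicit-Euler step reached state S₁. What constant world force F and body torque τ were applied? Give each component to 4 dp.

rate change Δω = (0.03466667, -0.05875000, 0.02300000)
τ = I·(Δω/dt) + ω₀×(Iω₀) = (0.0800, -0.0900, 0.0400)
velocity change Δv = (-0.04750000, 0.04250000, 0.06750000)
m·(v₁−v₀)/dt = (-1.9000, 1.7000, 2.7000)

F = (-1.9000, 1.7000, 2.7000)
τ = (0.0800, -0.0900, 0.0400)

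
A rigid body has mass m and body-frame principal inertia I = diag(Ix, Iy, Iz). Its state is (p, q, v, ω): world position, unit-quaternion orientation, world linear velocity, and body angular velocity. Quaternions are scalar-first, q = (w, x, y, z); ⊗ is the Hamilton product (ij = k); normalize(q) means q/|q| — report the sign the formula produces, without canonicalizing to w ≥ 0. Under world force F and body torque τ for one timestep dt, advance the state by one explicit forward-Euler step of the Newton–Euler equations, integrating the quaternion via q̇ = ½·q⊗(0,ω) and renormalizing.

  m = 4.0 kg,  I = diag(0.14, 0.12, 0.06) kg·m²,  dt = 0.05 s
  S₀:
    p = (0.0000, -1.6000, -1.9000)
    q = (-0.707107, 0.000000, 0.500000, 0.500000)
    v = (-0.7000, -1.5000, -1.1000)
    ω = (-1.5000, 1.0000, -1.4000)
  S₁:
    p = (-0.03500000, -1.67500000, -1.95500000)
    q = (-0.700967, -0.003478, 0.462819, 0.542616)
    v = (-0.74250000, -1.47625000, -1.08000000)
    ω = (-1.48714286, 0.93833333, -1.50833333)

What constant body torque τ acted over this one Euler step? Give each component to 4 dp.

ω₁ − ω₀ = (0.01285714, -0.06166667, -0.10833333)
precession coupling = (0.0840, 0.1680, 0.0300)
I·α + gyro = (0.1200, 0.0200, -0.1000)

τ = (0.1200, 0.0200, -0.1000)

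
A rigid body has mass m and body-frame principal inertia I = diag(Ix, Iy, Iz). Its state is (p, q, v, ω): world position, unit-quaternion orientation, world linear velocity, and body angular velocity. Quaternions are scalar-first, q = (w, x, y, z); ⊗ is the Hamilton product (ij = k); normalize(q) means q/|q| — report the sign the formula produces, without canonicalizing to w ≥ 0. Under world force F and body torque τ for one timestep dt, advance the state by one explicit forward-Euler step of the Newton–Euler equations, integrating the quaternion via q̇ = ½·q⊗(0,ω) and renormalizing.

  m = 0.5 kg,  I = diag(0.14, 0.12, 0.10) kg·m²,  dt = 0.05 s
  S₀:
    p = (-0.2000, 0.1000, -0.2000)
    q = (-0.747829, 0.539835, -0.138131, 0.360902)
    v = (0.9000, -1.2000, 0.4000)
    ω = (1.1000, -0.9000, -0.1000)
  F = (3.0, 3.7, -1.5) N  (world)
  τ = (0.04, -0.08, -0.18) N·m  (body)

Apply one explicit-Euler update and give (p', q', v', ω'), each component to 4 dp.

a = (6.0000, 7.4000, -3.0000)
p + v·dt = (-0.1550, 0.0400, -0.1800)
v + (F/m)dt = (1.2000, -0.8300, 0.2500)
ω×(Iω) gyroscopic = (-0.0018, -0.0044, 0.0198)
α = I⁻¹(τ − ω×Iω) = (0.2986, -0.6300, -1.9980)
ω + α·dt = (1.1149, -0.9315, -0.1999)
q⊗(0,ω) = (-0.6820462, -0.4839870, 1.1240218, -0.2591245)
q' = normalize(q + ½dt·q⊗(0,ω)) = (-0.7644, 0.5274, -0.1100, 0.3542)

p' = (-0.1550, 0.0400, -0.1800)
q' = (-0.7644, 0.5274, -0.1100, 0.3542)
v' = (1.2000, -0.8300, 0.2500)
ω' = (1.1149, -0.9315, -0.1999)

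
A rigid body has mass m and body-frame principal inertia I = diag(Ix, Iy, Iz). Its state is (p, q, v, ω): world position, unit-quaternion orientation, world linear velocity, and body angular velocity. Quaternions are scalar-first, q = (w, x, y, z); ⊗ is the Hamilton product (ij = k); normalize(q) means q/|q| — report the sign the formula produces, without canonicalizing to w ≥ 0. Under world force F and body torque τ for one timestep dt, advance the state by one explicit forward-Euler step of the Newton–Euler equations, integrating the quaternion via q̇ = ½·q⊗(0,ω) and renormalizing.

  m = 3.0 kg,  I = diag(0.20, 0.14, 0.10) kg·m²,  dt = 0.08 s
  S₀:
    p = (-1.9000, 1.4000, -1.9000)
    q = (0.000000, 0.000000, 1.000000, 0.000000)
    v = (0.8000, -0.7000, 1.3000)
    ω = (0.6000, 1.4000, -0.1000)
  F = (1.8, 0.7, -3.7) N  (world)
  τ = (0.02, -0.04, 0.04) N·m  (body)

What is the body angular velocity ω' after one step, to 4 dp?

(τ − ω×Iω)/I = (0.0720, -0.2429, 0.9040)
ω' = ω + α·dt = (0.6058, 1.3806, -0.0277)

ω' = (0.6058, 1.3806, -0.0277)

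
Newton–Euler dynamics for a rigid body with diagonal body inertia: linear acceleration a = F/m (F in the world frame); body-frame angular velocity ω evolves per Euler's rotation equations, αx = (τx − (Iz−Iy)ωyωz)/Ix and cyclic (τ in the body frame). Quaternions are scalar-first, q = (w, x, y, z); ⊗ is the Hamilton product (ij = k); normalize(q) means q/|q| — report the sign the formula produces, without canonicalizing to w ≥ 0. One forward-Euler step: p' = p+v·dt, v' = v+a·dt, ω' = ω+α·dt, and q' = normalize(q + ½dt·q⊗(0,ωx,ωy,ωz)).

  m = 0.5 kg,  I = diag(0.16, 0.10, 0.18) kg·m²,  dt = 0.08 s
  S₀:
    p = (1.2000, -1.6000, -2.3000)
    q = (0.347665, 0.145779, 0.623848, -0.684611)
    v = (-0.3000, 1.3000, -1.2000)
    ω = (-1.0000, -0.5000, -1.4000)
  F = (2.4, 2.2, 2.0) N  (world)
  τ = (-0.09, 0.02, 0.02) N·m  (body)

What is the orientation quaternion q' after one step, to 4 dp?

q' = (0.3268, 0.0830, 0.6508, -0.6803)

Hamilton product q⊗(0,ω) = (-0.5007524, -1.5633577, 0.7148691, 0.0642275)
q + ½dt·q⊗(0,ω), renormalized = (0.3268, 0.0830, 0.6508, -0.6803)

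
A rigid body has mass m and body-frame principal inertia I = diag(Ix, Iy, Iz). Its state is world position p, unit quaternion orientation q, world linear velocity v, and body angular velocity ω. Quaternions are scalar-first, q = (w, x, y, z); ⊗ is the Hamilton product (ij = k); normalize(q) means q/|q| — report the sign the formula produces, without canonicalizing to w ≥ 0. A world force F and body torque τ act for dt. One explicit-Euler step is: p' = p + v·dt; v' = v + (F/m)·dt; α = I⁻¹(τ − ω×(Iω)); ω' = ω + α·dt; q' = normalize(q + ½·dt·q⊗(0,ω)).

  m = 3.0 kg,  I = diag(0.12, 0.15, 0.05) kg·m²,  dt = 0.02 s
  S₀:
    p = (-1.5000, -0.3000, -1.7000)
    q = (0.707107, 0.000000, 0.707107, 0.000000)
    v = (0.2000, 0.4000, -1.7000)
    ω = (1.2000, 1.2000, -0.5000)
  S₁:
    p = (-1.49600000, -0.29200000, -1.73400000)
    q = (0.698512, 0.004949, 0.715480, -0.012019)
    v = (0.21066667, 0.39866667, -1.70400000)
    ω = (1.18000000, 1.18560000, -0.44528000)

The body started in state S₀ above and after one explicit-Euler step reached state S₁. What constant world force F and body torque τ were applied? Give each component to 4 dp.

F = (1.6000, -0.2000, -0.6000)
τ = (-0.0600, -0.1500, 0.1800)

Δv = v₁−v₀ = (0.01066667, -0.00133333, -0.00400000)
applied force F = (1.6000, -0.2000, -0.6000)
rate change Δω = (-0.02000000, -0.01440000, 0.05472000)
precession coupling = (0.0600, -0.0420, 0.0432)
applied torque τ = (-0.0600, -0.1500, 0.1800)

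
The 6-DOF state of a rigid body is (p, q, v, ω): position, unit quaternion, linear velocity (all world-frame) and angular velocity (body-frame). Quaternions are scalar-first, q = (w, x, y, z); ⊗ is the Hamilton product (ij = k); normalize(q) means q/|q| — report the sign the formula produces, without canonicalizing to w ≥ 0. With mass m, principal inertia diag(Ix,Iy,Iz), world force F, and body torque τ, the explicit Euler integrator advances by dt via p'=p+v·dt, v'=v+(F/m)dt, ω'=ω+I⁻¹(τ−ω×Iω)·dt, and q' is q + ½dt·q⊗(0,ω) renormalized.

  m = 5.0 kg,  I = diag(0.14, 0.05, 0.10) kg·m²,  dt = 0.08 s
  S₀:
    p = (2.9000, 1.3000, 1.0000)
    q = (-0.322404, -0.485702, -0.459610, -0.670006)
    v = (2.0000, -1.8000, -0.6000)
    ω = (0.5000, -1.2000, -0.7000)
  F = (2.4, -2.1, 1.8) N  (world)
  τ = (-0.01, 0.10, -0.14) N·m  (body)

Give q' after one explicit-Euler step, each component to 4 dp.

q' = (-0.3529, -0.5106, -0.4703, -0.6274)

Hamilton product q⊗(0,ω) = (-0.7776852, -0.6434822, -0.2881096, 1.0383302)
q + ½dt·q⊗(0,ω), renormalized = (-0.3529, -0.5106, -0.4703, -0.6274)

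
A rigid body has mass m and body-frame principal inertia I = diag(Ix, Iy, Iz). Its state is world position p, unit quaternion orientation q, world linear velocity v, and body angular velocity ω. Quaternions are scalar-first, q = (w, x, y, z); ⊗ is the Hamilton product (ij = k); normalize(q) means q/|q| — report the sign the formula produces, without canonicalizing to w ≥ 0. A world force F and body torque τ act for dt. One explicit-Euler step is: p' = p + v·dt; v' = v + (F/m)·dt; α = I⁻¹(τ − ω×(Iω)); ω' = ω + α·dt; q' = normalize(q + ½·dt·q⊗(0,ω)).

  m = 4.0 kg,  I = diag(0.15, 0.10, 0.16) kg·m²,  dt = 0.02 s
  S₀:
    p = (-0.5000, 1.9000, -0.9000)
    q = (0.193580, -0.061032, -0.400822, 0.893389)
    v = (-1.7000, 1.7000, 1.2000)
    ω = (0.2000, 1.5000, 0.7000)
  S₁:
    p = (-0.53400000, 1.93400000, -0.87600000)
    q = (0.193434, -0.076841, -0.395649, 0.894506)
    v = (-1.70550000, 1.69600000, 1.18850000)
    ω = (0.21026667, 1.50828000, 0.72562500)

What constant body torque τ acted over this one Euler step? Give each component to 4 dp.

ω₁ − ω₀ = (0.01026667, 0.00828000, 0.02562500)
ω₀×(Iω₀) = (0.0630, -0.0014, -0.0150)
τ = I·(Δω/dt) + ω₀×(Iω₀) = (0.1400, 0.0400, 0.1900)

τ = (0.1400, 0.0400, 0.1900)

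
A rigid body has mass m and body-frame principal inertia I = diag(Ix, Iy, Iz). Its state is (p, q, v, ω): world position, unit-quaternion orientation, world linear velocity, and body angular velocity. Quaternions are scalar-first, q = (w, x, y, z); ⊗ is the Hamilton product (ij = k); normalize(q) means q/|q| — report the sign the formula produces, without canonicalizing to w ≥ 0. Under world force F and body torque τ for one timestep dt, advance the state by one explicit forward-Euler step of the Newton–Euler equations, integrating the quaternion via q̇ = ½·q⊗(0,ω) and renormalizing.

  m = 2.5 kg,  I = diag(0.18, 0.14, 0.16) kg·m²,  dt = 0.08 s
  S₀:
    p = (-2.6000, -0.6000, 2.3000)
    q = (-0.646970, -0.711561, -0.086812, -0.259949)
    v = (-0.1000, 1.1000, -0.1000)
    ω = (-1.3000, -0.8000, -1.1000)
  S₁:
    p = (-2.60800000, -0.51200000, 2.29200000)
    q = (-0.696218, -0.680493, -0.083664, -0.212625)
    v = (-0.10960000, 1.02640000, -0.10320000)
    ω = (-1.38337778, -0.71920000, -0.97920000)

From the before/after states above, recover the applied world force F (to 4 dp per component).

F = (-0.3000, -2.3000, -0.1000)

velocity change Δv = (-0.00960000, -0.07360000, -0.00320000)
m·(v₁−v₀)/dt = (-0.3000, -2.3000, -0.1000)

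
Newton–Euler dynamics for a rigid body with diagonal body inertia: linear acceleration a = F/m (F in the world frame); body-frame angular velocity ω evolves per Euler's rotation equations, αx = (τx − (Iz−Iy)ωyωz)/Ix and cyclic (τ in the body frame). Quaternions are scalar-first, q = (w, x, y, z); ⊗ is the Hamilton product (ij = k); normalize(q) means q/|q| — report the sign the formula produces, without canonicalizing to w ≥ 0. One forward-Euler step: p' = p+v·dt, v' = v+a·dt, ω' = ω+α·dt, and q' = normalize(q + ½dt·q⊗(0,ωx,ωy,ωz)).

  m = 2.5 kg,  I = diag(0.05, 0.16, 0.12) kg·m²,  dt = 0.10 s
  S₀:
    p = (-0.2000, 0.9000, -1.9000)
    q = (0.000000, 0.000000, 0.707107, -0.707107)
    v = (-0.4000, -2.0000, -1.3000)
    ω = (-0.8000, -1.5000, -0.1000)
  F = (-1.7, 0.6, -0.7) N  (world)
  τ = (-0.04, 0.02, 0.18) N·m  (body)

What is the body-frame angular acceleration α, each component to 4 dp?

α = (-0.6800, 0.1600, 0.4000)

ω×(Iω) gyroscopic = (-0.0060, -0.0056, 0.1320)
angular accel α = (-0.6800, 0.1600, 0.4000)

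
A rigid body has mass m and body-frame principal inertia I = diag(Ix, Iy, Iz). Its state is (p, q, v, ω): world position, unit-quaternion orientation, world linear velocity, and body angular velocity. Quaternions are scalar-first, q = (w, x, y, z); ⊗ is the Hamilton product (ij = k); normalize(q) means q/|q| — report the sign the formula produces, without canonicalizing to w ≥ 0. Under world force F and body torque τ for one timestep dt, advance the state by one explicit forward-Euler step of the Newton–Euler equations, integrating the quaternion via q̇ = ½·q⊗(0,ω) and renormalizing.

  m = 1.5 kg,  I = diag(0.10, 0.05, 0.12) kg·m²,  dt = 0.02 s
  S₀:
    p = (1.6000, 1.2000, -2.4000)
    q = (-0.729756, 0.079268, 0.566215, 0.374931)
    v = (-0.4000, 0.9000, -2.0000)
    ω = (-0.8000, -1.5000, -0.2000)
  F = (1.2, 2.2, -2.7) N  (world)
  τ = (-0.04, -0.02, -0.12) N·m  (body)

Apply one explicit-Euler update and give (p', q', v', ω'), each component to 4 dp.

p' = (1.5920, 1.2180, -2.4400)
q' = (-0.7198, 0.0896, 0.5742, 0.3797)
v' = (-0.3840, 0.9293, -2.0360)
ω' = (-0.8122, -1.5067, -0.2100)

a = (0.8000, 1.4667, -1.8000)
new position p' = (1.5920, 1.2180, -2.4400)
new velocity v' = (-0.3840, 0.9293, -2.0360)
(τ − ω×Iω)/I = (-0.6100, -0.3360, -0.5000)
new body rate ω' = (-0.8122, -1.5067, -0.2100)
q⊗(0,ω) = (0.9877231, 1.0329583, 0.8105428, 0.4800212)
updated quaternion q' = (-0.7198, 0.0896, 0.5742, 0.3797)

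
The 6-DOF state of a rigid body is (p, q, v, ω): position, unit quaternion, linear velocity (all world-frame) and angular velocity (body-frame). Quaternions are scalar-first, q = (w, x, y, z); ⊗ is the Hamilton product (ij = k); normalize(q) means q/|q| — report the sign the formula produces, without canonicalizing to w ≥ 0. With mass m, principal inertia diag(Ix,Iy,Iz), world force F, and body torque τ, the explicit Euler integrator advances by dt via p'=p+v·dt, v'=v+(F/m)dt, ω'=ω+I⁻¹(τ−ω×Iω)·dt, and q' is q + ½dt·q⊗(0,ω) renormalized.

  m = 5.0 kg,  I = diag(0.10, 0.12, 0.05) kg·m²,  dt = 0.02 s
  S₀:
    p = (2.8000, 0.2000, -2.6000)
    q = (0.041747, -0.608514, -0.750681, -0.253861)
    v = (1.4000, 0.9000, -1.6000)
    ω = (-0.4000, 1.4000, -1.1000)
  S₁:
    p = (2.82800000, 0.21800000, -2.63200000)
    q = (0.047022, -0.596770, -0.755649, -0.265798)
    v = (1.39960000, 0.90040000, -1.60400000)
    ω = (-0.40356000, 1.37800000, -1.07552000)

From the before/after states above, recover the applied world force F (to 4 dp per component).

v₁ − v₀ = (-0.00040000, 0.00040000, -0.00400000)
F = m·Δv/dt = (-0.1000, 0.1000, -1.0000)

F = (-0.1000, 0.1000, -1.0000)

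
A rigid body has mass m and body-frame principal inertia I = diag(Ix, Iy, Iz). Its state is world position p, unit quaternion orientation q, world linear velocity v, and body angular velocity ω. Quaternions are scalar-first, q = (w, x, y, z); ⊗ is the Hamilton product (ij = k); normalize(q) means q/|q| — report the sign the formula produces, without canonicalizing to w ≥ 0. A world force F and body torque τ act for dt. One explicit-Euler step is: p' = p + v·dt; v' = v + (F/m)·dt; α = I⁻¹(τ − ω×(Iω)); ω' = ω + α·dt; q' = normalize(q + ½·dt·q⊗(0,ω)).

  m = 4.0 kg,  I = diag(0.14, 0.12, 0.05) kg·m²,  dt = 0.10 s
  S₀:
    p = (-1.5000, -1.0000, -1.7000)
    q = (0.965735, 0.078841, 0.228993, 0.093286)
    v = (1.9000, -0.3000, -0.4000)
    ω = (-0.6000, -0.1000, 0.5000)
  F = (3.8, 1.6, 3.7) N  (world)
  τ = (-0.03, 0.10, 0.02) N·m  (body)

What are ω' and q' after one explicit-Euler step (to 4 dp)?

gyro term ω×Iω = (0.0035, -0.0270, -0.0012)
(τ − ω×Iω)/I = (-0.2393, 1.0583, 0.4240)
ω + α·dt = (-0.6239, 0.0058, 0.5424)
2q̇ = q⊗(0,ω) = (0.0235609, -0.4556159, -0.1919656, 0.6123792)
updated quaternion q' = (0.9662, 0.0560, 0.2192, 0.1238)

ω' = (-0.6239, 0.0058, 0.5424)
q' = (0.9662, 0.0560, 0.2192, 0.1238)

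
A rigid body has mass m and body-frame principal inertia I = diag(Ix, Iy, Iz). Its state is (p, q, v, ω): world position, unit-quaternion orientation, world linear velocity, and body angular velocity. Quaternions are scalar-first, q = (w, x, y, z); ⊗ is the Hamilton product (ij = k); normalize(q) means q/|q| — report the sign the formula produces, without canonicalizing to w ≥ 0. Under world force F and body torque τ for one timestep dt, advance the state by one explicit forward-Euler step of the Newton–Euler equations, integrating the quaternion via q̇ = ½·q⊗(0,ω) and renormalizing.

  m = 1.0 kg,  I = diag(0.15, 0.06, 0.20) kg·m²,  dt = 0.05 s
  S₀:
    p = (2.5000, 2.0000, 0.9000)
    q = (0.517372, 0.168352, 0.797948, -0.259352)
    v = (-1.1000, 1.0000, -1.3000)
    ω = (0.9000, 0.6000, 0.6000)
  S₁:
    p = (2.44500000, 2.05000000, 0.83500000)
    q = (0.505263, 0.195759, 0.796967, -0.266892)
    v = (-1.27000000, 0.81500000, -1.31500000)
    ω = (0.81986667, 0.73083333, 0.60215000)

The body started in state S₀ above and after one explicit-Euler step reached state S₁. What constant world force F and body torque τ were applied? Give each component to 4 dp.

F = (-3.4000, -3.7000, -0.3000)
τ = (-0.1900, 0.1300, -0.0400)

Δω = ω₁−ω₀ = (-0.08013333, 0.13083333, 0.00215000)
I·α + gyro = (-0.1900, 0.1300, -0.0400)
velocity change Δv = (-0.17000000, -0.18500000, -0.01500000)
F = m·Δv/dt = (-3.4000, -3.7000, -0.3000)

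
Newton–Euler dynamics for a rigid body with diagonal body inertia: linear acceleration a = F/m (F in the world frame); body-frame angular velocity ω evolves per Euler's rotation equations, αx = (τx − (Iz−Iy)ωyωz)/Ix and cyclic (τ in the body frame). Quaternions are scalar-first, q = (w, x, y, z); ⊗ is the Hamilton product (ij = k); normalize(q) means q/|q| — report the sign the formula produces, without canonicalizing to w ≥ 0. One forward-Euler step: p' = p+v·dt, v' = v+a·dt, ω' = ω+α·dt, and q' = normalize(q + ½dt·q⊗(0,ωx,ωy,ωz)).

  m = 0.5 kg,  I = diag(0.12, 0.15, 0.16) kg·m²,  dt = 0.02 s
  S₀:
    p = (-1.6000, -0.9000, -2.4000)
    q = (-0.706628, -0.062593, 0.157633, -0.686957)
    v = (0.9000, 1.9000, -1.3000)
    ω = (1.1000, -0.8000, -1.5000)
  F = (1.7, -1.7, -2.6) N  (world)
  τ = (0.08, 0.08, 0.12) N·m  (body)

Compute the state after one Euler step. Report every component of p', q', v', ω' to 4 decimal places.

p' = (-1.5820, -0.8620, -2.4260)
q' = (-0.7148, -0.0782, 0.1548, -0.6775)
v' = (0.9680, 1.8320, -1.4040)
ω' = (1.1113, -0.7981, -1.4817)

linear accel F/m = (3.4000, -3.4000, -5.2000)
new position p' = (-1.5820, -0.8620, -2.4260)
v' = v + a·dt = (0.9680, 1.8320, -1.4040)
angular accel α = (0.5667, 0.0933, 0.9150)
ω + α·dt = (1.1113, -0.7981, -1.4817)
2q̇ = q⊗(0,ω) = (-0.8354768, -1.5633059, -0.2842398, 0.9366201)
q + ½dt·q⊗(0,ω), renormalized = (-0.7148, -0.0782, 0.1548, -0.6775)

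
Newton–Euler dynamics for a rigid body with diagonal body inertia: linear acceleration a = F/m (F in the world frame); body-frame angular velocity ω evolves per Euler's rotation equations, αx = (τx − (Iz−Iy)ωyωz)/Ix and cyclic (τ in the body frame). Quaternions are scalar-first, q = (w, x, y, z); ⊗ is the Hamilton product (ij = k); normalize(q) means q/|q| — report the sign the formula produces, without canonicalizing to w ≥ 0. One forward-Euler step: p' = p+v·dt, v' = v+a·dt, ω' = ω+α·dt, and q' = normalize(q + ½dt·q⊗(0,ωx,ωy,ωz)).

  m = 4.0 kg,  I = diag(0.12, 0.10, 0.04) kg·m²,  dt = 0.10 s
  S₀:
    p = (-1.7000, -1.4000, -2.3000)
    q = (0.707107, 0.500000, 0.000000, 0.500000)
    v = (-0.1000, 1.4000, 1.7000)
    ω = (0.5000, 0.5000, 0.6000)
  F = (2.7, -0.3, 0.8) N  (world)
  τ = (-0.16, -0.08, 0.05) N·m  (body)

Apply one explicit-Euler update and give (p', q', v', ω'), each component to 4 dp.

angular accel α = (-1.1833, -1.0400, 1.3750)
new body rate ω' = (0.3817, 0.3960, 0.7375)
2q̇ = q⊗(0,ω) = (-0.5500000, 0.1035535, 0.3035535, 0.6742642)
q' = normalize(q + ½dt·q⊗(0,ω)) = (0.6789, 0.5046, 0.0152, 0.5331)
a = (0.6750, -0.0750, 0.2000)
p' = p + v·dt = (-1.7100, -1.2600, -2.1300)
new velocity v' = (-0.0325, 1.3925, 1.7200)

p' = (-1.7100, -1.2600, -2.1300)
q' = (0.6789, 0.5046, 0.0152, 0.5331)
v' = (-0.0325, 1.3925, 1.7200)
ω' = (0.3817, 0.3960, 0.7375)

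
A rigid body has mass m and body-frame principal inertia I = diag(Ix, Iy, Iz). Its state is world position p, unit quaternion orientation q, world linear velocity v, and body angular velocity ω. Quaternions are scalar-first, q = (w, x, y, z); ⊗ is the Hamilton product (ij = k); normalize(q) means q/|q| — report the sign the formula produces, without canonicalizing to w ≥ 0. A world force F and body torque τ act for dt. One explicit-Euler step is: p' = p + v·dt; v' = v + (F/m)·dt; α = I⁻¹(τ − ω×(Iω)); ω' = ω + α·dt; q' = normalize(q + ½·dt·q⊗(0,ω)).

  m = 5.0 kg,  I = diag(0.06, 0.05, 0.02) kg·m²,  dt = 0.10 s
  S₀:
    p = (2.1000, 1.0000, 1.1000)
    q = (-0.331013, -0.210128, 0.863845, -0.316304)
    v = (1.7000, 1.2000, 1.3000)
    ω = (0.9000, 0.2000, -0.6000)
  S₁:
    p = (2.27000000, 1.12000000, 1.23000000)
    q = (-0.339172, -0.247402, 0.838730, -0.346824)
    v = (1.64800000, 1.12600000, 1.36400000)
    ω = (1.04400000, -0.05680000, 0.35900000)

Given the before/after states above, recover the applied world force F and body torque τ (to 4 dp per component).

F = (-2.6000, -3.7000, 3.2000)
τ = (0.0900, -0.1500, 0.1900)

v₁ − v₀ = (-0.05200000, -0.07400000, 0.06400000)
applied force F = (-2.6000, -3.7000, 3.2000)
rate change Δω = (0.14400000, -0.25680000, 0.95900000)
precession coupling = (0.0036, -0.0216, -0.0018)
applied torque τ = (0.0900, -0.1500, 0.1900)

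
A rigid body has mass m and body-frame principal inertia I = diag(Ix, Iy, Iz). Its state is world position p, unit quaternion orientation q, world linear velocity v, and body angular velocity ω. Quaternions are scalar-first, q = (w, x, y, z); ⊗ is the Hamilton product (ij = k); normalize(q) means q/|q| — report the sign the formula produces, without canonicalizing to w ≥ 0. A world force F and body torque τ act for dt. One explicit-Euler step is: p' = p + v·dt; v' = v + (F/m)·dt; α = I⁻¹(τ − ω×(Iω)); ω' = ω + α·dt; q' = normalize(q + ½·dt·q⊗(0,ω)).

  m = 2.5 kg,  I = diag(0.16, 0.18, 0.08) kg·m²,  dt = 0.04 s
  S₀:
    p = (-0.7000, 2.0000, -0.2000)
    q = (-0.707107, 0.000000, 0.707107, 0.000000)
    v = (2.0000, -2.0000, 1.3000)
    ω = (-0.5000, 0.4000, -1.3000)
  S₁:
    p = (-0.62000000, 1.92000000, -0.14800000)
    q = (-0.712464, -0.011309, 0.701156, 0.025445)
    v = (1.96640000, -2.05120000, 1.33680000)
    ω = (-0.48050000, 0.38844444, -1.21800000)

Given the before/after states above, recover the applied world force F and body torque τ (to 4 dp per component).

F = (-2.1000, -3.2000, 2.3000)
τ = (0.1300, 0.0000, 0.1600)

rate change Δω = (0.01950000, -0.01155556, 0.08200000)
I·α + gyro = (0.1300, 0.0000, 0.1600)
velocity change Δv = (-0.03360000, -0.05120000, 0.03680000)
m·(v₁−v₀)/dt = (-2.1000, -3.2000, 2.3000)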